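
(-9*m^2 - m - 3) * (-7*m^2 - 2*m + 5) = 63*m^4 + 25*m^3 - 22*m^2 + m - 15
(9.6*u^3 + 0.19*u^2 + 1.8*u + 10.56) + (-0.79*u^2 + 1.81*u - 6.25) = 9.6*u^3 - 0.6*u^2 + 3.61*u + 4.31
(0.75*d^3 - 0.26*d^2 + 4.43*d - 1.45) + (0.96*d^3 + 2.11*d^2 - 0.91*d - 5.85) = 1.71*d^3 + 1.85*d^2 + 3.52*d - 7.3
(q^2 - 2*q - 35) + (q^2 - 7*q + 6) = 2*q^2 - 9*q - 29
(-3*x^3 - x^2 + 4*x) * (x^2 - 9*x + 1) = -3*x^5 + 26*x^4 + 10*x^3 - 37*x^2 + 4*x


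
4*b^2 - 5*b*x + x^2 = (-4*b + x)*(-b + x)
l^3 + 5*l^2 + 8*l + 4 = (l + 1)*(l + 2)^2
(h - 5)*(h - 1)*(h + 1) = h^3 - 5*h^2 - h + 5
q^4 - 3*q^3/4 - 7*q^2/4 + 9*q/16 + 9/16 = (q - 3/2)*(q - 3/4)*(q + 1/2)*(q + 1)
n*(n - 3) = n^2 - 3*n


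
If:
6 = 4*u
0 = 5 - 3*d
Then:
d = 5/3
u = 3/2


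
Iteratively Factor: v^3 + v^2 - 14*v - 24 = (v - 4)*(v^2 + 5*v + 6) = (v - 4)*(v + 3)*(v + 2)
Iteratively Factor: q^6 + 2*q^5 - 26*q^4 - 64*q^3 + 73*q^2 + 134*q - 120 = (q - 1)*(q^5 + 3*q^4 - 23*q^3 - 87*q^2 - 14*q + 120) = (q - 1)^2*(q^4 + 4*q^3 - 19*q^2 - 106*q - 120) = (q - 1)^2*(q + 3)*(q^3 + q^2 - 22*q - 40) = (q - 5)*(q - 1)^2*(q + 3)*(q^2 + 6*q + 8) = (q - 5)*(q - 1)^2*(q + 3)*(q + 4)*(q + 2)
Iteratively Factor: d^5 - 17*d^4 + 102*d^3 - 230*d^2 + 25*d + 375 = (d - 5)*(d^4 - 12*d^3 + 42*d^2 - 20*d - 75) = (d - 5)*(d - 3)*(d^3 - 9*d^2 + 15*d + 25) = (d - 5)^2*(d - 3)*(d^2 - 4*d - 5) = (d - 5)^3*(d - 3)*(d + 1)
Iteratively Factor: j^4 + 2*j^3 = (j)*(j^3 + 2*j^2) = j*(j + 2)*(j^2) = j^2*(j + 2)*(j)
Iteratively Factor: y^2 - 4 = (y + 2)*(y - 2)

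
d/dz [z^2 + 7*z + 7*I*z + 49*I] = 2*z + 7 + 7*I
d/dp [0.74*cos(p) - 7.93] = -0.74*sin(p)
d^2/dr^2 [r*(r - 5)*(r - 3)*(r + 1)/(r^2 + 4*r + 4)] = 2*(r^4 + 8*r^3 + 24*r^2 - 97*r - 32)/(r^4 + 8*r^3 + 24*r^2 + 32*r + 16)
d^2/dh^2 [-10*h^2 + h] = -20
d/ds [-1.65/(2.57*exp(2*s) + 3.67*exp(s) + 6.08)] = (8.481*exp(s) + 6.0555)*exp(s)/(2.57*exp(2*s) + 3.67*exp(s) + 6.08)^2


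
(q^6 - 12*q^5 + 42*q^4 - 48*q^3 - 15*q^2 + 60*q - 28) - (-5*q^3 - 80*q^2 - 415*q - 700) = q^6 - 12*q^5 + 42*q^4 - 43*q^3 + 65*q^2 + 475*q + 672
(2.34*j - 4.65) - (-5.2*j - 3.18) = 7.54*j - 1.47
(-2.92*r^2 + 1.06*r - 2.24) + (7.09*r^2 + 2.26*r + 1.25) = 4.17*r^2 + 3.32*r - 0.99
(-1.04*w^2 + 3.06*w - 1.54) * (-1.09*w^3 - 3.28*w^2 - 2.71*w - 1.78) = 1.1336*w^5 + 0.0757999999999996*w^4 - 5.5398*w^3 - 1.3902*w^2 - 1.2734*w + 2.7412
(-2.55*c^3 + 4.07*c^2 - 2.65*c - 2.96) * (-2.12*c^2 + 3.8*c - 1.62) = 5.406*c^5 - 18.3184*c^4 + 25.215*c^3 - 10.3882*c^2 - 6.955*c + 4.7952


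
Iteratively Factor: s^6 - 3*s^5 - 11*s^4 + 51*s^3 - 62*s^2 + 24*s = (s + 4)*(s^5 - 7*s^4 + 17*s^3 - 17*s^2 + 6*s) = (s - 1)*(s + 4)*(s^4 - 6*s^3 + 11*s^2 - 6*s) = s*(s - 1)*(s + 4)*(s^3 - 6*s^2 + 11*s - 6) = s*(s - 1)^2*(s + 4)*(s^2 - 5*s + 6) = s*(s - 2)*(s - 1)^2*(s + 4)*(s - 3)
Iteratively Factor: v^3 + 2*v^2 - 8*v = (v)*(v^2 + 2*v - 8) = v*(v + 4)*(v - 2)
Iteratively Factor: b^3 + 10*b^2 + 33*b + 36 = (b + 3)*(b^2 + 7*b + 12) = (b + 3)^2*(b + 4)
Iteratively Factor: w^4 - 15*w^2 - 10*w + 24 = (w - 4)*(w^3 + 4*w^2 + w - 6) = (w - 4)*(w + 2)*(w^2 + 2*w - 3) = (w - 4)*(w + 2)*(w + 3)*(w - 1)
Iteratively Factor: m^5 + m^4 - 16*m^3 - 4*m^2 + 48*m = (m - 3)*(m^4 + 4*m^3 - 4*m^2 - 16*m) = (m - 3)*(m + 2)*(m^3 + 2*m^2 - 8*m) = m*(m - 3)*(m + 2)*(m^2 + 2*m - 8) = m*(m - 3)*(m + 2)*(m + 4)*(m - 2)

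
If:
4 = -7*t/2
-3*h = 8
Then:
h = -8/3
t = -8/7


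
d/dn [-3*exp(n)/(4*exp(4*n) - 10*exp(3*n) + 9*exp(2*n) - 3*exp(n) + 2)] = (36*exp(4*n) - 60*exp(3*n) + 27*exp(2*n) - 6)*exp(n)/(16*exp(8*n) - 80*exp(7*n) + 172*exp(6*n) - 204*exp(5*n) + 157*exp(4*n) - 94*exp(3*n) + 45*exp(2*n) - 12*exp(n) + 4)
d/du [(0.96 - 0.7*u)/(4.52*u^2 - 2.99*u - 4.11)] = (3.164*u^2 - 8.6784*u + 5.7474)/(20.4304*u^4 - 27.0296*u^3 - 28.2143*u^2 + 24.5778*u + 16.8921)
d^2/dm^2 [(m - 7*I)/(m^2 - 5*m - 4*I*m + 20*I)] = 2*((m - 7*I)*(-2*m + 5 + 4*I)^2 + (-3*m + 5 + 11*I)*(m^2 - 5*m - 4*I*m + 20*I))/(m^2 - 5*m - 4*I*m + 20*I)^3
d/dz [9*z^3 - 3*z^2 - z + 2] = 27*z^2 - 6*z - 1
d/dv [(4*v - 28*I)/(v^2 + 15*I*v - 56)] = 4*(-v^2 + 14*I*v - 161)/(v^4 + 30*I*v^3 - 337*v^2 - 1680*I*v + 3136)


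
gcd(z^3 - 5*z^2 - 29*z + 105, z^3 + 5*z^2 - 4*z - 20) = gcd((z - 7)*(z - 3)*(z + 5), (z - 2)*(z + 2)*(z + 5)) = z + 5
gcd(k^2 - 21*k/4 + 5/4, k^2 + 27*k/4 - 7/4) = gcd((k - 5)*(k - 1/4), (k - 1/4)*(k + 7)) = k - 1/4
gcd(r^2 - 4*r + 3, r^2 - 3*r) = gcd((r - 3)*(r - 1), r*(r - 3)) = r - 3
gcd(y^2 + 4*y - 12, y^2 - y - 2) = y - 2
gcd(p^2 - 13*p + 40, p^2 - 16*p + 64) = p - 8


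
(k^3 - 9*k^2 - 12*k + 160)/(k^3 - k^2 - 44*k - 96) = (k - 5)/(k + 3)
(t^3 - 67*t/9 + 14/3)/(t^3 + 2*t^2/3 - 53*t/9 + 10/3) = (3*t - 7)/(3*t - 5)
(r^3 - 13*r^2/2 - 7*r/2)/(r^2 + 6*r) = (2*r^2 - 13*r - 7)/(2*(r + 6))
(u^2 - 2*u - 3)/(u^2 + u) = (u - 3)/u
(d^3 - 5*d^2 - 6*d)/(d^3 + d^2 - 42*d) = (d + 1)/(d + 7)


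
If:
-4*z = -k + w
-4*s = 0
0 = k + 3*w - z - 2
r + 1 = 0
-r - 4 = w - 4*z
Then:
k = 55/19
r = -1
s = 0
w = -1/19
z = 14/19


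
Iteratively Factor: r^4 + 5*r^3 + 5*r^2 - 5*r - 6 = (r + 2)*(r^3 + 3*r^2 - r - 3) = (r + 2)*(r + 3)*(r^2 - 1) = (r - 1)*(r + 2)*(r + 3)*(r + 1)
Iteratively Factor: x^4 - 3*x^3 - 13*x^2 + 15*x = (x - 5)*(x^3 + 2*x^2 - 3*x) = (x - 5)*(x - 1)*(x^2 + 3*x) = (x - 5)*(x - 1)*(x + 3)*(x)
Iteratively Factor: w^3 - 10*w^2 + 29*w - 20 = (w - 5)*(w^2 - 5*w + 4) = (w - 5)*(w - 1)*(w - 4)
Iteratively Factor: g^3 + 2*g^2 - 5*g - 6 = (g + 3)*(g^2 - g - 2) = (g + 1)*(g + 3)*(g - 2)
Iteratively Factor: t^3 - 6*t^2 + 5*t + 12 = (t - 4)*(t^2 - 2*t - 3) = (t - 4)*(t + 1)*(t - 3)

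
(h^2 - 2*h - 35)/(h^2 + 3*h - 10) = (h - 7)/(h - 2)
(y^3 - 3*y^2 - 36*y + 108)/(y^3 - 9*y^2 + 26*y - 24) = (y^2 - 36)/(y^2 - 6*y + 8)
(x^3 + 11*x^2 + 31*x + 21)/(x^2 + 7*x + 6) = (x^2 + 10*x + 21)/(x + 6)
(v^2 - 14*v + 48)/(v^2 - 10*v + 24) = (v - 8)/(v - 4)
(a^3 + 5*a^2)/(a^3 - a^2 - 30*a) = a/(a - 6)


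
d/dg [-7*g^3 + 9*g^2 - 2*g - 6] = -21*g^2 + 18*g - 2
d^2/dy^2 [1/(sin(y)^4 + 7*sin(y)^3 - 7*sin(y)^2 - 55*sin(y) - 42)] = (-16*sin(y)^7 - 145*sin(y)^6 - 192*sin(y)^5 + 886*sin(y)^4 - 522*sin(y)^3 - 4283*sin(y)^2 + 922*sin(y) + 5462)/((sin(y) - 3)^3*(sin(y) + 1)^2*(sin(y) + 2)^3*(sin(y) + 7)^3)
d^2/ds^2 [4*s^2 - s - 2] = 8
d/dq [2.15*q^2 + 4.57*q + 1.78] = 4.3*q + 4.57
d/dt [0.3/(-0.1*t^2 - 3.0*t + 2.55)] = (0.06*t + 0.9)/(0.1*t^2 + 3.0*t - 2.55)^2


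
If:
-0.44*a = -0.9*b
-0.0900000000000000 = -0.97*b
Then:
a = 0.19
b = 0.09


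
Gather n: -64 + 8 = -56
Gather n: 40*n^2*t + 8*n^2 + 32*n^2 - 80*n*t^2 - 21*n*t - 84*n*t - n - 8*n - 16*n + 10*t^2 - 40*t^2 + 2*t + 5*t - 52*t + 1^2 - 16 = n^2*(40*t + 40) + n*(-80*t^2 - 105*t - 25) - 30*t^2 - 45*t - 15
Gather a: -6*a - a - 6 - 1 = -7*a - 7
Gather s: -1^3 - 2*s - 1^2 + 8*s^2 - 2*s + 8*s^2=16*s^2 - 4*s - 2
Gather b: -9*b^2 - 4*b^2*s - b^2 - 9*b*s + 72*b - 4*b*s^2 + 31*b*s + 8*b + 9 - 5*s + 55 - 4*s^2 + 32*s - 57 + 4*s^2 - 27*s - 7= b^2*(-4*s - 10) + b*(-4*s^2 + 22*s + 80)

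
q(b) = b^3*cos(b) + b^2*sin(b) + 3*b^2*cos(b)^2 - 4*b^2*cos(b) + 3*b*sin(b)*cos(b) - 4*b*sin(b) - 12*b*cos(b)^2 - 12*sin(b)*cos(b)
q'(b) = -b^3*sin(b) - 6*b^2*sin(b)*cos(b) + 4*b^2*sin(b) + 4*b^2*cos(b) - 3*b*sin(b)^2 + 24*b*sin(b)*cos(b) + 2*b*sin(b) + 9*b*cos(b)^2 - 12*b*cos(b) + 12*sin(b)^2 + 3*sin(b)*cos(b) - 4*sin(b) - 24*cos(b)^2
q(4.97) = 1.66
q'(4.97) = 32.41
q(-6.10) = -185.04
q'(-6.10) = 142.88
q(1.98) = -0.21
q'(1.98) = 4.71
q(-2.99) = 116.76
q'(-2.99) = -146.29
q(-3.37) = 162.72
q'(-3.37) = -85.32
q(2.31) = 0.40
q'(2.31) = -0.43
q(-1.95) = -3.77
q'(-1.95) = -41.17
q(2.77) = -0.07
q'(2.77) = -0.28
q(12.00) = 1114.82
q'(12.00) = 1284.30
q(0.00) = 0.00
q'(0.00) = -24.00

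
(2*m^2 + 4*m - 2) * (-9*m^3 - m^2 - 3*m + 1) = -18*m^5 - 38*m^4 + 8*m^3 - 8*m^2 + 10*m - 2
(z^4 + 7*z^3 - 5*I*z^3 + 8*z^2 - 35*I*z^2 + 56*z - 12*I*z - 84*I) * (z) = z^5 + 7*z^4 - 5*I*z^4 + 8*z^3 - 35*I*z^3 + 56*z^2 - 12*I*z^2 - 84*I*z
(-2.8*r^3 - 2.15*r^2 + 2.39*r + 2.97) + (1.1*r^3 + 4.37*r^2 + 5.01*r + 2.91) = -1.7*r^3 + 2.22*r^2 + 7.4*r + 5.88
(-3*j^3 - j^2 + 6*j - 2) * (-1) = 3*j^3 + j^2 - 6*j + 2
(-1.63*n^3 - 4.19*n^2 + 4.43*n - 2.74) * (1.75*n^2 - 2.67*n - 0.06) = -2.8525*n^5 - 2.9804*n^4 + 19.0376*n^3 - 16.3717*n^2 + 7.05*n + 0.1644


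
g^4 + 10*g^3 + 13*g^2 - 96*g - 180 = (g - 3)*(g + 2)*(g + 5)*(g + 6)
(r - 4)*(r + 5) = r^2 + r - 20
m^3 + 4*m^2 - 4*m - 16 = (m - 2)*(m + 2)*(m + 4)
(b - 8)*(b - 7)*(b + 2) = b^3 - 13*b^2 + 26*b + 112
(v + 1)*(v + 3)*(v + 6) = v^3 + 10*v^2 + 27*v + 18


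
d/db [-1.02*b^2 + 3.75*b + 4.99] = 3.75 - 2.04*b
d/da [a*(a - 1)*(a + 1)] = 3*a^2 - 1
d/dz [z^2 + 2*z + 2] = 2*z + 2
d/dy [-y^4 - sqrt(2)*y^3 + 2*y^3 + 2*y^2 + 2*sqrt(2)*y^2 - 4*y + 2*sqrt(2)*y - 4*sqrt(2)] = -4*y^3 - 3*sqrt(2)*y^2 + 6*y^2 + 4*y + 4*sqrt(2)*y - 4 + 2*sqrt(2)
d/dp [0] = 0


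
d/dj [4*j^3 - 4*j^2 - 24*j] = 12*j^2 - 8*j - 24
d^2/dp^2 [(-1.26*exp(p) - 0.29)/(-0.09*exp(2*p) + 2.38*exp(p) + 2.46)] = (0.010206*exp(4*p) + 0.279288*exp(3*p) + 1.48743*exp(2*p) - 5.477548*exp(p) + 5.927124)*exp(p)/(0.000729*exp(6*p) - 0.057834*exp(5*p) + 1.46961*exp(4*p) - 10.31968*exp(3*p) - 40.16934*exp(2*p) - 43.208424*exp(p) - 14.886936)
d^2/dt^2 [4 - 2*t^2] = -4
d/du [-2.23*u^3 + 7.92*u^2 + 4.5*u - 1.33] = -6.69*u^2 + 15.84*u + 4.5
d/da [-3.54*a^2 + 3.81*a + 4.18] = 3.81 - 7.08*a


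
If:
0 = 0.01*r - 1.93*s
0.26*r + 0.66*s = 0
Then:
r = 0.00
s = 0.00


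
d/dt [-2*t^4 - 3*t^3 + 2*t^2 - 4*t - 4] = -8*t^3 - 9*t^2 + 4*t - 4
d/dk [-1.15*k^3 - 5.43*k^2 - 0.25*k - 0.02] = -3.45*k^2 - 10.86*k - 0.25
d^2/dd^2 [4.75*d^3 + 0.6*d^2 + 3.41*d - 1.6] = 28.5*d + 1.2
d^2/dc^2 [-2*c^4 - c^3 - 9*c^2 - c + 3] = -24*c^2 - 6*c - 18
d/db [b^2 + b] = 2*b + 1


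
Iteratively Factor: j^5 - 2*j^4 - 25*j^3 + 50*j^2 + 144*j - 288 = (j - 3)*(j^4 + j^3 - 22*j^2 - 16*j + 96) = (j - 3)*(j + 3)*(j^3 - 2*j^2 - 16*j + 32) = (j - 4)*(j - 3)*(j + 3)*(j^2 + 2*j - 8) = (j - 4)*(j - 3)*(j + 3)*(j + 4)*(j - 2)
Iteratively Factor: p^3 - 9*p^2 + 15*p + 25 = (p + 1)*(p^2 - 10*p + 25) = (p - 5)*(p + 1)*(p - 5)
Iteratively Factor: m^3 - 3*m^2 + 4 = (m - 2)*(m^2 - m - 2) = (m - 2)*(m + 1)*(m - 2)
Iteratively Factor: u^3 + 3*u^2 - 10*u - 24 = (u + 2)*(u^2 + u - 12) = (u - 3)*(u + 2)*(u + 4)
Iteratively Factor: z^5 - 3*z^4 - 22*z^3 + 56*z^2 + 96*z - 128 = (z - 4)*(z^4 + z^3 - 18*z^2 - 16*z + 32) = (z - 4)*(z - 1)*(z^3 + 2*z^2 - 16*z - 32) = (z - 4)*(z - 1)*(z + 4)*(z^2 - 2*z - 8) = (z - 4)*(z - 1)*(z + 2)*(z + 4)*(z - 4)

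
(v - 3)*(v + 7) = v^2 + 4*v - 21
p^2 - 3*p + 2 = (p - 2)*(p - 1)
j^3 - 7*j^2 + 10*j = j*(j - 5)*(j - 2)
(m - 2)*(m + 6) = m^2 + 4*m - 12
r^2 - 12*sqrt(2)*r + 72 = (r - 6*sqrt(2))^2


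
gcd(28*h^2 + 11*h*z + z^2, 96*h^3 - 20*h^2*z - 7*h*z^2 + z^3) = 4*h + z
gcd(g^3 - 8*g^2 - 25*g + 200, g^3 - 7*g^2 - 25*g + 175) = g^2 - 25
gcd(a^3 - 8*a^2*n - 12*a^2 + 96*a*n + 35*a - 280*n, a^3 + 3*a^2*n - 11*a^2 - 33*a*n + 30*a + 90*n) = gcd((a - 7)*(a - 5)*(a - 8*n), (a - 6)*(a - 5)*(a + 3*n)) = a - 5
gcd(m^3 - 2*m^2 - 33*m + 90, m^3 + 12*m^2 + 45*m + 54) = m + 6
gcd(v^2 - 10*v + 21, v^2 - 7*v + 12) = v - 3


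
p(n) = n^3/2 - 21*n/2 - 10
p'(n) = 3*n^2/2 - 21/2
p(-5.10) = -22.78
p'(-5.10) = 28.52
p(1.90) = -26.52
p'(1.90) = -5.08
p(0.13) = -11.36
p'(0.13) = -10.47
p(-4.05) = -0.69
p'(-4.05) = 14.10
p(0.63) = -16.49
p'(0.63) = -9.90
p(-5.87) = -49.50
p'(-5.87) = 41.19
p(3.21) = -27.17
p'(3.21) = 4.96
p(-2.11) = 7.46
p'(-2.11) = -3.82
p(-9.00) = -280.00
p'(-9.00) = 111.00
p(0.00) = -10.00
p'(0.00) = -10.50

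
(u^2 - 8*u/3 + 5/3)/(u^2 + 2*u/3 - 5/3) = (3*u - 5)/(3*u + 5)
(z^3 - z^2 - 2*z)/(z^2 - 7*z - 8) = z*(z - 2)/(z - 8)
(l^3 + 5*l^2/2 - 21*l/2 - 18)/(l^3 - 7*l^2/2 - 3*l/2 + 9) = (l + 4)/(l - 2)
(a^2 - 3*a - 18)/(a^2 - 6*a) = (a + 3)/a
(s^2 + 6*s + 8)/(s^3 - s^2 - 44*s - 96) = (s + 2)/(s^2 - 5*s - 24)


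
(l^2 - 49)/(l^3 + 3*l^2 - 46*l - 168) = (l + 7)/(l^2 + 10*l + 24)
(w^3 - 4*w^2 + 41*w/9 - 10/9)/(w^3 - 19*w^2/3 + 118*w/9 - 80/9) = (3*w - 1)/(3*w - 8)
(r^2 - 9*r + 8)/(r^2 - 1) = (r - 8)/(r + 1)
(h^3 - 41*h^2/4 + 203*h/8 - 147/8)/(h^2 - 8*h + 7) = (8*h^2 - 26*h + 21)/(8*(h - 1))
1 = 1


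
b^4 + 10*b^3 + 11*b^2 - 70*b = b*(b - 2)*(b + 5)*(b + 7)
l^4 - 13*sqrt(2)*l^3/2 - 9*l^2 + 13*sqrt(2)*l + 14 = (l - 7*sqrt(2))*(l - sqrt(2))*(l + sqrt(2)/2)*(l + sqrt(2))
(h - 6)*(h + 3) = h^2 - 3*h - 18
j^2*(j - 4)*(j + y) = j^4 + j^3*y - 4*j^3 - 4*j^2*y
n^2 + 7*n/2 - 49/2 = (n - 7/2)*(n + 7)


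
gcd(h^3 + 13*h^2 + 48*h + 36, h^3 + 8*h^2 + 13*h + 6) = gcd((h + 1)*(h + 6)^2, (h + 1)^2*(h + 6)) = h^2 + 7*h + 6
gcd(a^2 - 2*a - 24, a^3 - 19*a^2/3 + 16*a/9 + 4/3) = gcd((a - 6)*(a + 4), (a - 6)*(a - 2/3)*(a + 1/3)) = a - 6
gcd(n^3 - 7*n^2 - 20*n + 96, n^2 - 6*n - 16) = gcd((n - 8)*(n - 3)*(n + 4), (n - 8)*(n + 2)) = n - 8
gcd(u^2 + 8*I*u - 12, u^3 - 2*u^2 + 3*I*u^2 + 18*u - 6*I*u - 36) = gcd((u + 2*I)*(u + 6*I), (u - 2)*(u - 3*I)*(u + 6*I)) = u + 6*I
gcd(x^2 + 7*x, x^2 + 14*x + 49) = x + 7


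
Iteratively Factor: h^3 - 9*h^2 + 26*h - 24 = (h - 4)*(h^2 - 5*h + 6) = (h - 4)*(h - 3)*(h - 2)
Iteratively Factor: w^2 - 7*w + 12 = (w - 4)*(w - 3)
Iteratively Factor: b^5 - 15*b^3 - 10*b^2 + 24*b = (b - 1)*(b^4 + b^3 - 14*b^2 - 24*b) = b*(b - 1)*(b^3 + b^2 - 14*b - 24) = b*(b - 1)*(b + 2)*(b^2 - b - 12) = b*(b - 4)*(b - 1)*(b + 2)*(b + 3)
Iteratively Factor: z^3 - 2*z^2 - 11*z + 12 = (z + 3)*(z^2 - 5*z + 4) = (z - 1)*(z + 3)*(z - 4)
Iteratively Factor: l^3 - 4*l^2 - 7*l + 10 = (l - 5)*(l^2 + l - 2) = (l - 5)*(l + 2)*(l - 1)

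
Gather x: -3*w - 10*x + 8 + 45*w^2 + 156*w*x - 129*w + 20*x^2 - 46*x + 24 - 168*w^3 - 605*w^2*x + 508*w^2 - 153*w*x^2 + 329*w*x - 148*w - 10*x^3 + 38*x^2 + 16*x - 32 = -168*w^3 + 553*w^2 - 280*w - 10*x^3 + x^2*(58 - 153*w) + x*(-605*w^2 + 485*w - 40)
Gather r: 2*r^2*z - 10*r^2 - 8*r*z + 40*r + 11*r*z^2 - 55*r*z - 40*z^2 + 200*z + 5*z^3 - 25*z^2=r^2*(2*z - 10) + r*(11*z^2 - 63*z + 40) + 5*z^3 - 65*z^2 + 200*z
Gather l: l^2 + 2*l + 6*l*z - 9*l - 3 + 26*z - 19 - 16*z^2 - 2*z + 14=l^2 + l*(6*z - 7) - 16*z^2 + 24*z - 8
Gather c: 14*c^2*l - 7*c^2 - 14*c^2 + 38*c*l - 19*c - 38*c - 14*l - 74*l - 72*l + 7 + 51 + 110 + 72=c^2*(14*l - 21) + c*(38*l - 57) - 160*l + 240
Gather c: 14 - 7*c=14 - 7*c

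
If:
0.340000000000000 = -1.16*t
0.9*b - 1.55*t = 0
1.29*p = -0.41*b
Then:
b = -0.50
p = 0.16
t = -0.29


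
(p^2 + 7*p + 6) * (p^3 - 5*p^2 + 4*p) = p^5 + 2*p^4 - 25*p^3 - 2*p^2 + 24*p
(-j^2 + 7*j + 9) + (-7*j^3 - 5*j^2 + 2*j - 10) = -7*j^3 - 6*j^2 + 9*j - 1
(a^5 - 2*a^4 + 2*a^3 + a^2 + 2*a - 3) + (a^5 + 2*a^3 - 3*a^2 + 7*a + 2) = 2*a^5 - 2*a^4 + 4*a^3 - 2*a^2 + 9*a - 1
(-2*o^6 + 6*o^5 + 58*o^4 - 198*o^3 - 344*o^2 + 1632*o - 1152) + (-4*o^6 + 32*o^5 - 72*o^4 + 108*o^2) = -6*o^6 + 38*o^5 - 14*o^4 - 198*o^3 - 236*o^2 + 1632*o - 1152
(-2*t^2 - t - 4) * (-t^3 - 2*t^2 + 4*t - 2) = 2*t^5 + 5*t^4 - 2*t^3 + 8*t^2 - 14*t + 8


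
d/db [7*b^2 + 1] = 14*b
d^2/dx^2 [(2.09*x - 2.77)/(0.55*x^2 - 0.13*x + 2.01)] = ((3.5904 - 6.897*x)*(0.55*x^2 - 0.13*x + 2.01) + (1.1*x - 0.13)*(2.09*x - 2.77)*(2.2*x - 0.26))/(0.55*x^2 - 0.13*x + 2.01)^3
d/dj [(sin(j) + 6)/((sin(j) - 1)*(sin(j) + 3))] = (-12*sin(j) + cos(j)^2 - 16)*cos(j)/((sin(j) - 1)^2*(sin(j) + 3)^2)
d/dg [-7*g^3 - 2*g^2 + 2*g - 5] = -21*g^2 - 4*g + 2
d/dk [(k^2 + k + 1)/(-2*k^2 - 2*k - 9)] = 7*(-2*k - 1)/(4*k^4 + 8*k^3 + 40*k^2 + 36*k + 81)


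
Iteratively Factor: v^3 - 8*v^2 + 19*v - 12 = (v - 1)*(v^2 - 7*v + 12) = (v - 4)*(v - 1)*(v - 3)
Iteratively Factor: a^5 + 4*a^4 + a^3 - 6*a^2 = (a - 1)*(a^4 + 5*a^3 + 6*a^2) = (a - 1)*(a + 3)*(a^3 + 2*a^2) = a*(a - 1)*(a + 3)*(a^2 + 2*a) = a*(a - 1)*(a + 2)*(a + 3)*(a)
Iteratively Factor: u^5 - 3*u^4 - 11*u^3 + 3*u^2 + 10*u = (u + 1)*(u^4 - 4*u^3 - 7*u^2 + 10*u) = (u - 1)*(u + 1)*(u^3 - 3*u^2 - 10*u) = u*(u - 1)*(u + 1)*(u^2 - 3*u - 10) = u*(u - 1)*(u + 1)*(u + 2)*(u - 5)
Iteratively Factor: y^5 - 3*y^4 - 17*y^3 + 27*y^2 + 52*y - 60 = (y - 2)*(y^4 - y^3 - 19*y^2 - 11*y + 30) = (y - 2)*(y + 3)*(y^3 - 4*y^2 - 7*y + 10) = (y - 5)*(y - 2)*(y + 3)*(y^2 + y - 2) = (y - 5)*(y - 2)*(y - 1)*(y + 3)*(y + 2)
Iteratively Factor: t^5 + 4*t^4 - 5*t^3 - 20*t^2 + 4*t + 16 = (t + 2)*(t^4 + 2*t^3 - 9*t^2 - 2*t + 8) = (t + 1)*(t + 2)*(t^3 + t^2 - 10*t + 8) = (t + 1)*(t + 2)*(t + 4)*(t^2 - 3*t + 2) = (t - 1)*(t + 1)*(t + 2)*(t + 4)*(t - 2)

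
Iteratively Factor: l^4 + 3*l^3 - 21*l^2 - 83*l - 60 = (l + 1)*(l^3 + 2*l^2 - 23*l - 60) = (l + 1)*(l + 4)*(l^2 - 2*l - 15) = (l + 1)*(l + 3)*(l + 4)*(l - 5)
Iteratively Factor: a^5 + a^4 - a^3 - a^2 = (a + 1)*(a^4 - a^2) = a*(a + 1)*(a^3 - a) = a*(a - 1)*(a + 1)*(a^2 + a) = a*(a - 1)*(a + 1)^2*(a)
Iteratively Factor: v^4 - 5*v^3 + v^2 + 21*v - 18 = (v + 2)*(v^3 - 7*v^2 + 15*v - 9) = (v - 1)*(v + 2)*(v^2 - 6*v + 9) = (v - 3)*(v - 1)*(v + 2)*(v - 3)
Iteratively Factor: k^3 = (k)*(k^2) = k^2*(k)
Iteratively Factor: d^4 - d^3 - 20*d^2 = (d - 5)*(d^3 + 4*d^2) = d*(d - 5)*(d^2 + 4*d) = d^2*(d - 5)*(d + 4)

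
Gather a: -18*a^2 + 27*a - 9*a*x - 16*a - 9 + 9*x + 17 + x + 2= -18*a^2 + a*(11 - 9*x) + 10*x + 10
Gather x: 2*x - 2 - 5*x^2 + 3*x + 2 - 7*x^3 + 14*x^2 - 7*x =-7*x^3 + 9*x^2 - 2*x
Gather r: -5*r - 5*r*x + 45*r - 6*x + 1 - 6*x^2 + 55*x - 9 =r*(40 - 5*x) - 6*x^2 + 49*x - 8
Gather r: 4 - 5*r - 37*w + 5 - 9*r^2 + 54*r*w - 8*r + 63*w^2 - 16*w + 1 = -9*r^2 + r*(54*w - 13) + 63*w^2 - 53*w + 10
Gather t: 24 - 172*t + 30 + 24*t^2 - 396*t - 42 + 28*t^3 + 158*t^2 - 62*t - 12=28*t^3 + 182*t^2 - 630*t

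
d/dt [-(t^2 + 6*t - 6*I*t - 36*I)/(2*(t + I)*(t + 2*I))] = (t^2*(6 - 9*I) + t*(4 - 72*I) + 120 - 12*I)/(2*t^4 + 12*I*t^3 - 26*t^2 - 24*I*t + 8)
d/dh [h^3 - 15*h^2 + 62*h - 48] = 3*h^2 - 30*h + 62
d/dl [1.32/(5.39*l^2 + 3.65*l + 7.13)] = (-14.2296*l - 4.818)/(5.39*l^2 + 3.65*l + 7.13)^2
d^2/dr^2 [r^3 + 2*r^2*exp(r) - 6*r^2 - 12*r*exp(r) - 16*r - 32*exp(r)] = 2*r^2*exp(r) - 4*r*exp(r) + 6*r - 52*exp(r) - 12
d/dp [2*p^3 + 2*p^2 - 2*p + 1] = 6*p^2 + 4*p - 2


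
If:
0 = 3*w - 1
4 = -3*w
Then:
No Solution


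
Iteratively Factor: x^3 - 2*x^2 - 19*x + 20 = (x - 1)*(x^2 - x - 20) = (x - 1)*(x + 4)*(x - 5)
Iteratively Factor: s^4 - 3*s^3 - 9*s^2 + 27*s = (s + 3)*(s^3 - 6*s^2 + 9*s) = s*(s + 3)*(s^2 - 6*s + 9) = s*(s - 3)*(s + 3)*(s - 3)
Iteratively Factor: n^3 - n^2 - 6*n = (n + 2)*(n^2 - 3*n) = (n - 3)*(n + 2)*(n)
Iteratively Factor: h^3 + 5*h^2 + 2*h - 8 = (h + 2)*(h^2 + 3*h - 4) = (h - 1)*(h + 2)*(h + 4)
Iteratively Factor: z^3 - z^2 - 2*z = (z)*(z^2 - z - 2) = z*(z + 1)*(z - 2)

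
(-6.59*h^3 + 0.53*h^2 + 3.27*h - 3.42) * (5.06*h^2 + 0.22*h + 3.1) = -33.3454*h^5 + 1.232*h^4 - 3.7662*h^3 - 14.9428*h^2 + 9.3846*h - 10.602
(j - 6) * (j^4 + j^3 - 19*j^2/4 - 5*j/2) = j^5 - 5*j^4 - 43*j^3/4 + 26*j^2 + 15*j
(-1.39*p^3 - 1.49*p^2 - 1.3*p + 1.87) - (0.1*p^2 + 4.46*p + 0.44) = -1.39*p^3 - 1.59*p^2 - 5.76*p + 1.43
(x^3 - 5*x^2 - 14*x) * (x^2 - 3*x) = x^5 - 8*x^4 + x^3 + 42*x^2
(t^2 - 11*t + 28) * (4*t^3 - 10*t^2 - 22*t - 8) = 4*t^5 - 54*t^4 + 200*t^3 - 46*t^2 - 528*t - 224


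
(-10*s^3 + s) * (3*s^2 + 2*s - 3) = -30*s^5 - 20*s^4 + 33*s^3 + 2*s^2 - 3*s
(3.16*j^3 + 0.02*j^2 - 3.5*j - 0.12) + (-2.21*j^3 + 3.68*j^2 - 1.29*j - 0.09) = 0.95*j^3 + 3.7*j^2 - 4.79*j - 0.21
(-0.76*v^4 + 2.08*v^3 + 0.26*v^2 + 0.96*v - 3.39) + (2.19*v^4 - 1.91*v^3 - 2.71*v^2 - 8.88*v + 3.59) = 1.43*v^4 + 0.17*v^3 - 2.45*v^2 - 7.92*v + 0.2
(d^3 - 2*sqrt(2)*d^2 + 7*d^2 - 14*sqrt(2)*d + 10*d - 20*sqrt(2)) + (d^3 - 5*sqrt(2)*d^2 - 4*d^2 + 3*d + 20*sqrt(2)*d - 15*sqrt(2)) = 2*d^3 - 7*sqrt(2)*d^2 + 3*d^2 + 6*sqrt(2)*d + 13*d - 35*sqrt(2)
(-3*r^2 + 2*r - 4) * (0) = 0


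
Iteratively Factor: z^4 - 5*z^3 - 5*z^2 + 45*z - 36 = (z - 4)*(z^3 - z^2 - 9*z + 9) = (z - 4)*(z - 3)*(z^2 + 2*z - 3) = (z - 4)*(z - 3)*(z - 1)*(z + 3)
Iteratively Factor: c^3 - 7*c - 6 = (c - 3)*(c^2 + 3*c + 2) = (c - 3)*(c + 1)*(c + 2)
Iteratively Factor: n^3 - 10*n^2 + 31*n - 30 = (n - 2)*(n^2 - 8*n + 15) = (n - 3)*(n - 2)*(n - 5)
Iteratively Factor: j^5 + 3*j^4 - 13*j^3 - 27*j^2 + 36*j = (j - 1)*(j^4 + 4*j^3 - 9*j^2 - 36*j) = (j - 1)*(j + 3)*(j^3 + j^2 - 12*j) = j*(j - 1)*(j + 3)*(j^2 + j - 12) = j*(j - 1)*(j + 3)*(j + 4)*(j - 3)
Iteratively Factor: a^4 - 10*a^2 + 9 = (a - 3)*(a^3 + 3*a^2 - a - 3) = (a - 3)*(a + 3)*(a^2 - 1) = (a - 3)*(a - 1)*(a + 3)*(a + 1)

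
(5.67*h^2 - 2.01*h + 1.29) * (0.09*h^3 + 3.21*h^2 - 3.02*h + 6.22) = 0.5103*h^5 + 18.0198*h^4 - 23.4594*h^3 + 45.4785*h^2 - 16.398*h + 8.0238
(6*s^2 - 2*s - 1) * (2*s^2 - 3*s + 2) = 12*s^4 - 22*s^3 + 16*s^2 - s - 2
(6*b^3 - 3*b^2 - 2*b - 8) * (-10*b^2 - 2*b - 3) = -60*b^5 + 18*b^4 + 8*b^3 + 93*b^2 + 22*b + 24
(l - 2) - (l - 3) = 1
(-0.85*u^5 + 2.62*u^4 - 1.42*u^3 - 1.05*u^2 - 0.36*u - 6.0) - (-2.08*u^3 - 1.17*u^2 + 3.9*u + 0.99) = -0.85*u^5 + 2.62*u^4 + 0.66*u^3 + 0.12*u^2 - 4.26*u - 6.99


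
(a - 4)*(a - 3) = a^2 - 7*a + 12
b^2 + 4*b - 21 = (b - 3)*(b + 7)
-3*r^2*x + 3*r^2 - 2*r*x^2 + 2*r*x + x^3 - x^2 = (-3*r + x)*(r + x)*(x - 1)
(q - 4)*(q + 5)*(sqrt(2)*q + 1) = sqrt(2)*q^3 + q^2 + sqrt(2)*q^2 - 20*sqrt(2)*q + q - 20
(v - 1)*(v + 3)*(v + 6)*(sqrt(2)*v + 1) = sqrt(2)*v^4 + v^3 + 8*sqrt(2)*v^3 + 8*v^2 + 9*sqrt(2)*v^2 - 18*sqrt(2)*v + 9*v - 18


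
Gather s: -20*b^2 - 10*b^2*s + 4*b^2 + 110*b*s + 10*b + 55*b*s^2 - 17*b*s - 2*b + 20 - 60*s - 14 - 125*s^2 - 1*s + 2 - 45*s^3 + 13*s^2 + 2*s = -16*b^2 + 8*b - 45*s^3 + s^2*(55*b - 112) + s*(-10*b^2 + 93*b - 59) + 8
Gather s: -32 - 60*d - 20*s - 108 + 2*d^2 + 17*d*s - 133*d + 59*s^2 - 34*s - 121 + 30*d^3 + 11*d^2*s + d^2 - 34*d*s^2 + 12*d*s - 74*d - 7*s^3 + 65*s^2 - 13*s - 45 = 30*d^3 + 3*d^2 - 267*d - 7*s^3 + s^2*(124 - 34*d) + s*(11*d^2 + 29*d - 67) - 306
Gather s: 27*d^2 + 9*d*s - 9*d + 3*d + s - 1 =27*d^2 - 6*d + s*(9*d + 1) - 1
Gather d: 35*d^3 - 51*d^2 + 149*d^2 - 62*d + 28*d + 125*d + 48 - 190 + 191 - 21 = 35*d^3 + 98*d^2 + 91*d + 28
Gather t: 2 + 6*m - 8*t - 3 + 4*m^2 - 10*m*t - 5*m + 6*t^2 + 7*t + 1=4*m^2 + m + 6*t^2 + t*(-10*m - 1)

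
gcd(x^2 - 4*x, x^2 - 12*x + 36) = 1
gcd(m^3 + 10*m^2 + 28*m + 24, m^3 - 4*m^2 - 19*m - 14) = m + 2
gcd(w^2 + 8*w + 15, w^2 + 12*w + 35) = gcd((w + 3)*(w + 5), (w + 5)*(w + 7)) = w + 5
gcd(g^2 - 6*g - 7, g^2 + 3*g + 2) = g + 1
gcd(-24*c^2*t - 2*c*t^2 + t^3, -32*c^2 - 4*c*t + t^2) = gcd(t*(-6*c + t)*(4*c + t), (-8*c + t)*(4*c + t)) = 4*c + t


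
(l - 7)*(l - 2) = l^2 - 9*l + 14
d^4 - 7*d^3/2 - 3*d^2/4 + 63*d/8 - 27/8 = (d - 3)*(d - 3/2)*(d - 1/2)*(d + 3/2)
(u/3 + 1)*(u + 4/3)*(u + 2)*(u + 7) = u^4/3 + 40*u^3/9 + 19*u^2 + 290*u/9 + 56/3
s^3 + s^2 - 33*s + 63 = (s - 3)^2*(s + 7)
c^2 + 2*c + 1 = (c + 1)^2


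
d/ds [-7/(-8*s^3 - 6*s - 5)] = 42*(-4*s^2 - 1)/(8*s^3 + 6*s + 5)^2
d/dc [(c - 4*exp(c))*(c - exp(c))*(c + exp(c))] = -4*c^2*exp(c) + 3*c^2 - 2*c*exp(2*c) - 8*c*exp(c) + 12*exp(3*c) - exp(2*c)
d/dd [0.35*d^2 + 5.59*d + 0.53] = 0.7*d + 5.59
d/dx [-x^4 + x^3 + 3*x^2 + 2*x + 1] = -4*x^3 + 3*x^2 + 6*x + 2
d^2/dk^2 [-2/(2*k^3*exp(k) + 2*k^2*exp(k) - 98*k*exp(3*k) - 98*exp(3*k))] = ((k^3 + k^2 - 49*k*exp(2*k) - 49*exp(2*k))*(k^3 + 7*k^2 - 441*k*exp(2*k) + 10*k - 735*exp(2*k) + 2) - 2*(k^3 + 4*k^2 - 147*k*exp(2*k) + 2*k - 196*exp(2*k))^2)*exp(-k)/(k^3 + k^2 - 49*k*exp(2*k) - 49*exp(2*k))^3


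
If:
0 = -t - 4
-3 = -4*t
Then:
No Solution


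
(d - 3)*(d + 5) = d^2 + 2*d - 15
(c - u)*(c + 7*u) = c^2 + 6*c*u - 7*u^2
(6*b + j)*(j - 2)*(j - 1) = 6*b*j^2 - 18*b*j + 12*b + j^3 - 3*j^2 + 2*j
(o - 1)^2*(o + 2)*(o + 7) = o^4 + 7*o^3 - 3*o^2 - 19*o + 14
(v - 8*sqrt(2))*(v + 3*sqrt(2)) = v^2 - 5*sqrt(2)*v - 48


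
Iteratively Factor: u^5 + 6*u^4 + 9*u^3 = (u)*(u^4 + 6*u^3 + 9*u^2) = u^2*(u^3 + 6*u^2 + 9*u) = u^3*(u^2 + 6*u + 9) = u^3*(u + 3)*(u + 3)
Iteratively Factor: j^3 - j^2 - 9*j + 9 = (j - 1)*(j^2 - 9) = (j - 3)*(j - 1)*(j + 3)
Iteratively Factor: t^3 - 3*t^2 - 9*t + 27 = (t + 3)*(t^2 - 6*t + 9) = (t - 3)*(t + 3)*(t - 3)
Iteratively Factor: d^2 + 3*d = (d + 3)*(d)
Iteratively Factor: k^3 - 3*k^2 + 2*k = (k)*(k^2 - 3*k + 2) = k*(k - 2)*(k - 1)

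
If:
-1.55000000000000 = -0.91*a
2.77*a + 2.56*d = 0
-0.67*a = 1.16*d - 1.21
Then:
No Solution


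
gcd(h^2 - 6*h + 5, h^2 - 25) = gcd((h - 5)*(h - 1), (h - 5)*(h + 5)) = h - 5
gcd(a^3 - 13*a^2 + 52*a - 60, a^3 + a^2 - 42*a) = a - 6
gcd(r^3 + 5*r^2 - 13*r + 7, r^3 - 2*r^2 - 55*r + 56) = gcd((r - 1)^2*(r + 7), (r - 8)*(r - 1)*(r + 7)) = r^2 + 6*r - 7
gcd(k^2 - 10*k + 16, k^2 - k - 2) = k - 2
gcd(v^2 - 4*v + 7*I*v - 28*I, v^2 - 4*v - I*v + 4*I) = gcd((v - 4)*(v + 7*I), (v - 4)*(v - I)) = v - 4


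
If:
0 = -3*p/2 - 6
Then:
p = -4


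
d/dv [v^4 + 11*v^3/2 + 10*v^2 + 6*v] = 4*v^3 + 33*v^2/2 + 20*v + 6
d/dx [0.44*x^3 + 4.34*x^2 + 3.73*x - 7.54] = 1.32*x^2 + 8.68*x + 3.73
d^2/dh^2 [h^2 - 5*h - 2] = 2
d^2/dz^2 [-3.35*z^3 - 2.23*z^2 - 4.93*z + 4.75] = -20.1*z - 4.46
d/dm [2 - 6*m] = -6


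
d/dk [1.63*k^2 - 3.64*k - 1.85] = 3.26*k - 3.64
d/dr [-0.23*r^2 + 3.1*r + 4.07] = 3.1 - 0.46*r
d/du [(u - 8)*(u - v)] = 2*u - v - 8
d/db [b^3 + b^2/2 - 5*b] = 3*b^2 + b - 5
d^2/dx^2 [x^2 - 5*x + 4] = 2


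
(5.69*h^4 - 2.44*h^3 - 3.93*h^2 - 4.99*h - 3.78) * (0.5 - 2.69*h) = -15.3061*h^5 + 9.4086*h^4 + 9.3517*h^3 + 11.4581*h^2 + 7.6732*h - 1.89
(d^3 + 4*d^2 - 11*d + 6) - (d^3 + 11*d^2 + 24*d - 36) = -7*d^2 - 35*d + 42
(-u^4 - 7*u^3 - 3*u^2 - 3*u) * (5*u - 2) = -5*u^5 - 33*u^4 - u^3 - 9*u^2 + 6*u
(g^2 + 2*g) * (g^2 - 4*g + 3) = g^4 - 2*g^3 - 5*g^2 + 6*g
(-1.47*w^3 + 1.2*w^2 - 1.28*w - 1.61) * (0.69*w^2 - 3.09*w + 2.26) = -1.0143*w^5 + 5.3703*w^4 - 7.9134*w^3 + 5.5563*w^2 + 2.0821*w - 3.6386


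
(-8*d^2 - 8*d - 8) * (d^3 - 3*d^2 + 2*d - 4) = -8*d^5 + 16*d^4 + 40*d^2 + 16*d + 32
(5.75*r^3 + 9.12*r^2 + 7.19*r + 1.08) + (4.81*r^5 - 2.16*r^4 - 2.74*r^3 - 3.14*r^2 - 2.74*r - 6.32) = 4.81*r^5 - 2.16*r^4 + 3.01*r^3 + 5.98*r^2 + 4.45*r - 5.24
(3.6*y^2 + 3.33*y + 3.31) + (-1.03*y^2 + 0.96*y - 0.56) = 2.57*y^2 + 4.29*y + 2.75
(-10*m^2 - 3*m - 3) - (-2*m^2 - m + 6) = -8*m^2 - 2*m - 9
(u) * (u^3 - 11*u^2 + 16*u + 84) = u^4 - 11*u^3 + 16*u^2 + 84*u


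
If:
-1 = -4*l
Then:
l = 1/4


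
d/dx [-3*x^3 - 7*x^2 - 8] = x*(-9*x - 14)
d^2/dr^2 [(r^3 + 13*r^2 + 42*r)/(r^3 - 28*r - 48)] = 2*(13*r^6 + 210*r^5 + 1380*r^4 + 6328*r^3 + 16128*r^2 + 6912*r - 26496)/(r^9 - 84*r^7 - 144*r^6 + 2352*r^5 + 8064*r^4 - 15040*r^3 - 112896*r^2 - 193536*r - 110592)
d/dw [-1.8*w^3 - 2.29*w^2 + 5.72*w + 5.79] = -5.4*w^2 - 4.58*w + 5.72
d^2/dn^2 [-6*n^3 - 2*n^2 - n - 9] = -36*n - 4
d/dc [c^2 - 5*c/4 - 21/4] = 2*c - 5/4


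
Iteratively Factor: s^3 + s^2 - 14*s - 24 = (s + 3)*(s^2 - 2*s - 8) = (s + 2)*(s + 3)*(s - 4)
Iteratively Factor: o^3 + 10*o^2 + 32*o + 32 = (o + 4)*(o^2 + 6*o + 8) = (o + 4)^2*(o + 2)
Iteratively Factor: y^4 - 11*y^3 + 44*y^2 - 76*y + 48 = (y - 2)*(y^3 - 9*y^2 + 26*y - 24) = (y - 2)^2*(y^2 - 7*y + 12) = (y - 3)*(y - 2)^2*(y - 4)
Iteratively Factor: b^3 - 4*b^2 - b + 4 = (b + 1)*(b^2 - 5*b + 4) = (b - 4)*(b + 1)*(b - 1)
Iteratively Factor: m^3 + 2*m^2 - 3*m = (m - 1)*(m^2 + 3*m) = m*(m - 1)*(m + 3)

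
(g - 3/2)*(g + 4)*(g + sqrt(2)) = g^3 + sqrt(2)*g^2 + 5*g^2/2 - 6*g + 5*sqrt(2)*g/2 - 6*sqrt(2)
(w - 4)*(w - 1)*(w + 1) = w^3 - 4*w^2 - w + 4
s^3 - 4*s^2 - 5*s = s*(s - 5)*(s + 1)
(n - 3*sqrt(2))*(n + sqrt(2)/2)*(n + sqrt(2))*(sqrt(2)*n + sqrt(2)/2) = sqrt(2)*n^4 - 3*n^3 + sqrt(2)*n^3/2 - 8*sqrt(2)*n^2 - 3*n^2/2 - 6*n - 4*sqrt(2)*n - 3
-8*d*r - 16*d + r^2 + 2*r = (-8*d + r)*(r + 2)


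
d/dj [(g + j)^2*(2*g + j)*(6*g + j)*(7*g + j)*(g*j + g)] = g*(84*g^5 + 472*g^4*j + 236*g^4 + 705*g^3*j^2 + 470*g^3*j + 396*g^2*j^3 + 297*g^2*j^2 + 85*g*j^4 + 68*g*j^3 + 6*j^5 + 5*j^4)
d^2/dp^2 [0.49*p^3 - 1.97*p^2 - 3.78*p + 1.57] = 2.94*p - 3.94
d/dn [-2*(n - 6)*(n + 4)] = 4 - 4*n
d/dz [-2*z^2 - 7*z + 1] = -4*z - 7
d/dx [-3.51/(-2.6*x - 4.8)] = -9.126/(2.6*x + 4.8)^2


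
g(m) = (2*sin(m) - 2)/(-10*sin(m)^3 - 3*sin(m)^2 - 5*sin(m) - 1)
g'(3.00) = 4.51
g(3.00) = 0.96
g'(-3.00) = 107.05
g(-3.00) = 7.00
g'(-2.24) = 0.98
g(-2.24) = -0.60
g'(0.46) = -1.00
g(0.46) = 0.24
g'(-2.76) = 17.12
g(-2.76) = -2.85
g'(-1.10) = -0.49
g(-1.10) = -0.46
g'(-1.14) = -0.43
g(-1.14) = -0.45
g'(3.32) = 507.20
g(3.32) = 15.57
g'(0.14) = -4.55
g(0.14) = 0.97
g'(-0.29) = -76.24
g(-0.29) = -6.15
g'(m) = (2*sin(m) - 2)*(30*sin(m)^2*cos(m) + 6*sin(m)*cos(m) + 5*cos(m))/(-10*sin(m)^3 - 3*sin(m)^2 - 5*sin(m) - 1)^2 + 2*cos(m)/(-10*sin(m)^3 - 3*sin(m)^2 - 5*sin(m) - 1)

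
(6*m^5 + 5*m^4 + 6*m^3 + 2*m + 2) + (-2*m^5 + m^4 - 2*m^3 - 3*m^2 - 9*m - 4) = 4*m^5 + 6*m^4 + 4*m^3 - 3*m^2 - 7*m - 2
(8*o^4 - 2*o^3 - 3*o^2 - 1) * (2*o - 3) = 16*o^5 - 28*o^4 + 9*o^2 - 2*o + 3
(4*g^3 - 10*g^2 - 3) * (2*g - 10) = 8*g^4 - 60*g^3 + 100*g^2 - 6*g + 30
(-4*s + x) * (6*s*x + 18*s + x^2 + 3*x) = -24*s^2*x - 72*s^2 + 2*s*x^2 + 6*s*x + x^3 + 3*x^2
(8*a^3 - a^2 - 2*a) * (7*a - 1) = 56*a^4 - 15*a^3 - 13*a^2 + 2*a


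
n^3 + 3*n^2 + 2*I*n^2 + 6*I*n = n*(n + 3)*(n + 2*I)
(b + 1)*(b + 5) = b^2 + 6*b + 5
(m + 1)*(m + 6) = m^2 + 7*m + 6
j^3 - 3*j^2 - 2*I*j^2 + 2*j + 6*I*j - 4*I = (j - 2)*(j - 1)*(j - 2*I)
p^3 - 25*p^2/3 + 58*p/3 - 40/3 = (p - 5)*(p - 2)*(p - 4/3)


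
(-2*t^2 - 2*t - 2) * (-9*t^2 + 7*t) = 18*t^4 + 4*t^3 + 4*t^2 - 14*t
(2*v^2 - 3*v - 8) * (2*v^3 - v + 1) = 4*v^5 - 6*v^4 - 18*v^3 + 5*v^2 + 5*v - 8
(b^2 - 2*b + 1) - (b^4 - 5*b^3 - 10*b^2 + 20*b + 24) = -b^4 + 5*b^3 + 11*b^2 - 22*b - 23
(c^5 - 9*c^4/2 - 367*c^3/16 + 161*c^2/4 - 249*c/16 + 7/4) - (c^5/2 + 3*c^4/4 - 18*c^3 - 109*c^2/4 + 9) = c^5/2 - 21*c^4/4 - 79*c^3/16 + 135*c^2/2 - 249*c/16 - 29/4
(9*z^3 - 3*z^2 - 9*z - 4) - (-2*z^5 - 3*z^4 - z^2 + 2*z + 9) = 2*z^5 + 3*z^4 + 9*z^3 - 2*z^2 - 11*z - 13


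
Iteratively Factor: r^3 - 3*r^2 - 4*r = (r + 1)*(r^2 - 4*r) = r*(r + 1)*(r - 4)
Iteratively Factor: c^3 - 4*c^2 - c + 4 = (c + 1)*(c^2 - 5*c + 4) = (c - 1)*(c + 1)*(c - 4)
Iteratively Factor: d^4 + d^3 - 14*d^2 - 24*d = (d)*(d^3 + d^2 - 14*d - 24) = d*(d + 3)*(d^2 - 2*d - 8) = d*(d + 2)*(d + 3)*(d - 4)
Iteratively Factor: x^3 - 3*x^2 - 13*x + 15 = (x - 5)*(x^2 + 2*x - 3) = (x - 5)*(x - 1)*(x + 3)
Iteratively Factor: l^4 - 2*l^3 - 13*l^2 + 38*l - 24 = (l - 1)*(l^3 - l^2 - 14*l + 24) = (l - 1)*(l + 4)*(l^2 - 5*l + 6) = (l - 2)*(l - 1)*(l + 4)*(l - 3)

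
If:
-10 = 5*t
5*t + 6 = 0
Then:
No Solution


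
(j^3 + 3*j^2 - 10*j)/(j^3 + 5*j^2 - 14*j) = (j + 5)/(j + 7)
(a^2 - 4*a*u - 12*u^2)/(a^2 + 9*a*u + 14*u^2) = (a - 6*u)/(a + 7*u)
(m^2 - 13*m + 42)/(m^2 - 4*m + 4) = (m^2 - 13*m + 42)/(m^2 - 4*m + 4)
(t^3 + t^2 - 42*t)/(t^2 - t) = (t^2 + t - 42)/(t - 1)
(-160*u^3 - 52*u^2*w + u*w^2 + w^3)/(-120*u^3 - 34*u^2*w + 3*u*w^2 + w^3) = (8*u - w)/(6*u - w)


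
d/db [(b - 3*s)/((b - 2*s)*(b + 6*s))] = b*(-b + 6*s)/(b^4 + 8*b^3*s - 8*b^2*s^2 - 96*b*s^3 + 144*s^4)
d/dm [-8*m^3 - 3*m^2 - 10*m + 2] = -24*m^2 - 6*m - 10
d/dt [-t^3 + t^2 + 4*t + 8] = -3*t^2 + 2*t + 4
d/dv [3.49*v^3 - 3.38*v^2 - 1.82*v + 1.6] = 10.47*v^2 - 6.76*v - 1.82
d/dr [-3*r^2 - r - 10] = -6*r - 1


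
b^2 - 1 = (b - 1)*(b + 1)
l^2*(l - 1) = l^3 - l^2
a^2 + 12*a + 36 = (a + 6)^2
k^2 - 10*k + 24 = (k - 6)*(k - 4)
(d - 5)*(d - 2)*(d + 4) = d^3 - 3*d^2 - 18*d + 40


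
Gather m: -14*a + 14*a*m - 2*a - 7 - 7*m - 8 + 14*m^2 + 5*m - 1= -16*a + 14*m^2 + m*(14*a - 2) - 16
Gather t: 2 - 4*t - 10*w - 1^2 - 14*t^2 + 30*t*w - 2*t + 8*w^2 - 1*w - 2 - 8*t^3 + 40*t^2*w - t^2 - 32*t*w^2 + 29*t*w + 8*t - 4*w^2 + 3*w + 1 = -8*t^3 + t^2*(40*w - 15) + t*(-32*w^2 + 59*w + 2) + 4*w^2 - 8*w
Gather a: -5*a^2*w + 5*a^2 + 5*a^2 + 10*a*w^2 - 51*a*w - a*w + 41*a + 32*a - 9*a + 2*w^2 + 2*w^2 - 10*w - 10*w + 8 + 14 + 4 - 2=a^2*(10 - 5*w) + a*(10*w^2 - 52*w + 64) + 4*w^2 - 20*w + 24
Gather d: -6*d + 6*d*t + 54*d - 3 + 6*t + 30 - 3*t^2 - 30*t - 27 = d*(6*t + 48) - 3*t^2 - 24*t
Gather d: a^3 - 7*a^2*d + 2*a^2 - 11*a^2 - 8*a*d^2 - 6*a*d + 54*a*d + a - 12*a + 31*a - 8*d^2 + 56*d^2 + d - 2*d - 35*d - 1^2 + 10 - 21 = a^3 - 9*a^2 + 20*a + d^2*(48 - 8*a) + d*(-7*a^2 + 48*a - 36) - 12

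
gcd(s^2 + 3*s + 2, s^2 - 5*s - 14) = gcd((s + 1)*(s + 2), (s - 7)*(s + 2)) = s + 2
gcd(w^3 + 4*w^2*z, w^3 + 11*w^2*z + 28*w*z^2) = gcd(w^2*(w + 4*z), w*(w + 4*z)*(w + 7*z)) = w^2 + 4*w*z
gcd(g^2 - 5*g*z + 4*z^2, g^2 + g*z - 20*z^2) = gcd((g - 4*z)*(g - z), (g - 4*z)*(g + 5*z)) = -g + 4*z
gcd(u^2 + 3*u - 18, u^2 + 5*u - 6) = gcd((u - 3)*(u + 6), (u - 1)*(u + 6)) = u + 6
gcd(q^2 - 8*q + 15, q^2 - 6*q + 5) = q - 5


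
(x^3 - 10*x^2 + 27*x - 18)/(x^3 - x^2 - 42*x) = (-x^3 + 10*x^2 - 27*x + 18)/(x*(-x^2 + x + 42))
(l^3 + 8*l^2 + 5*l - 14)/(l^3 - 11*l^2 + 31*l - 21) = (l^2 + 9*l + 14)/(l^2 - 10*l + 21)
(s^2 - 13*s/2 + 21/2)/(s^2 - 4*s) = (2*s^2 - 13*s + 21)/(2*s*(s - 4))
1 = 1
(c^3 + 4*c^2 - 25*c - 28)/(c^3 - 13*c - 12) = (c + 7)/(c + 3)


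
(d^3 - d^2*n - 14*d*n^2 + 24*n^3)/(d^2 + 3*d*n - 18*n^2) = (d^2 + 2*d*n - 8*n^2)/(d + 6*n)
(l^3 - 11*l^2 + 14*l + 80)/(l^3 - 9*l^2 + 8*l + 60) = (l - 8)/(l - 6)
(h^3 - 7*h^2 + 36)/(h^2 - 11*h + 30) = (h^2 - h - 6)/(h - 5)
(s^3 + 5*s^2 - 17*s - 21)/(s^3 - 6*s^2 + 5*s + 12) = (s + 7)/(s - 4)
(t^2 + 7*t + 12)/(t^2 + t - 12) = (t + 3)/(t - 3)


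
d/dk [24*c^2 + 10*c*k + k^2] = 10*c + 2*k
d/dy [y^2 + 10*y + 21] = 2*y + 10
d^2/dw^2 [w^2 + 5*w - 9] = 2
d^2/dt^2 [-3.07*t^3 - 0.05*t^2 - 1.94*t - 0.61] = -18.42*t - 0.1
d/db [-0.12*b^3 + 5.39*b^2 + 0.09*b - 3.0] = -0.36*b^2 + 10.78*b + 0.09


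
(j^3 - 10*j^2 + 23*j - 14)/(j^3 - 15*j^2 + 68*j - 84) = (j - 1)/(j - 6)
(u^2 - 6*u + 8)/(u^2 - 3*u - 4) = (u - 2)/(u + 1)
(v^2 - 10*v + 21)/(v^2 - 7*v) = (v - 3)/v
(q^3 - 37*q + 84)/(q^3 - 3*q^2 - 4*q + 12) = (q^2 + 3*q - 28)/(q^2 - 4)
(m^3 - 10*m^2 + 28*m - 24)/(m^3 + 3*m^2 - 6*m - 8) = (m^2 - 8*m + 12)/(m^2 + 5*m + 4)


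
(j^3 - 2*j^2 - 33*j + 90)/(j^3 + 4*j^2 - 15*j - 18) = (j - 5)/(j + 1)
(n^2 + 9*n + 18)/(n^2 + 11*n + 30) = (n + 3)/(n + 5)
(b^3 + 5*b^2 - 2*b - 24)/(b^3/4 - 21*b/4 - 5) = 4*(b^2 + b - 6)/(b^2 - 4*b - 5)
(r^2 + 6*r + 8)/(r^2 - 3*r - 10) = (r + 4)/(r - 5)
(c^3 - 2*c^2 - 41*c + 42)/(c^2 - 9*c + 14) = (c^2 + 5*c - 6)/(c - 2)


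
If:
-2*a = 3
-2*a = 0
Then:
No Solution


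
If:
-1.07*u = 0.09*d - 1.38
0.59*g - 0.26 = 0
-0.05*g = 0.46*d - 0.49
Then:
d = 1.02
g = 0.44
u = 1.20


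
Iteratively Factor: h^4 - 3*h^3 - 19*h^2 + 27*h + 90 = (h - 5)*(h^3 + 2*h^2 - 9*h - 18) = (h - 5)*(h - 3)*(h^2 + 5*h + 6) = (h - 5)*(h - 3)*(h + 2)*(h + 3)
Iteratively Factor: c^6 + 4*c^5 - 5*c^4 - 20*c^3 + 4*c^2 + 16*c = (c + 4)*(c^5 - 5*c^3 + 4*c) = (c - 2)*(c + 4)*(c^4 + 2*c^3 - c^2 - 2*c) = (c - 2)*(c + 2)*(c + 4)*(c^3 - c) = (c - 2)*(c + 1)*(c + 2)*(c + 4)*(c^2 - c) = c*(c - 2)*(c + 1)*(c + 2)*(c + 4)*(c - 1)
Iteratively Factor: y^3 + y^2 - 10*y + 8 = (y + 4)*(y^2 - 3*y + 2) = (y - 1)*(y + 4)*(y - 2)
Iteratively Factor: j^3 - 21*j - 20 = (j + 1)*(j^2 - j - 20) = (j - 5)*(j + 1)*(j + 4)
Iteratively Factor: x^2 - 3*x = (x - 3)*(x)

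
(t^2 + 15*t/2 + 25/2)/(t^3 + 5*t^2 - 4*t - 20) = (t + 5/2)/(t^2 - 4)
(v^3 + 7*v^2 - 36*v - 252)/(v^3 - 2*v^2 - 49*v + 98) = (v^2 - 36)/(v^2 - 9*v + 14)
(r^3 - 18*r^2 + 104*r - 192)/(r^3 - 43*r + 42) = (r^2 - 12*r + 32)/(r^2 + 6*r - 7)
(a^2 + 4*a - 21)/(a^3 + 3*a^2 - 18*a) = (a + 7)/(a*(a + 6))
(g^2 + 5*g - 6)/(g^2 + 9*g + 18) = (g - 1)/(g + 3)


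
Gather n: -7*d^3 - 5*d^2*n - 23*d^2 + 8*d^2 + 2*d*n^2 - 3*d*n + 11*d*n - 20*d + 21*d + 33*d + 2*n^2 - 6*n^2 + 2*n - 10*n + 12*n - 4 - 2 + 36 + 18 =-7*d^3 - 15*d^2 + 34*d + n^2*(2*d - 4) + n*(-5*d^2 + 8*d + 4) + 48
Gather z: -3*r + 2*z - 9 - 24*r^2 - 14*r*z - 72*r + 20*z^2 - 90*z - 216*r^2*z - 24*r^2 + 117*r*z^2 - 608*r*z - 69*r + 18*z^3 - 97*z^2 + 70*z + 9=-48*r^2 - 144*r + 18*z^3 + z^2*(117*r - 77) + z*(-216*r^2 - 622*r - 18)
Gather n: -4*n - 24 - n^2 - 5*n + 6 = -n^2 - 9*n - 18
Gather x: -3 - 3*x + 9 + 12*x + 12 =9*x + 18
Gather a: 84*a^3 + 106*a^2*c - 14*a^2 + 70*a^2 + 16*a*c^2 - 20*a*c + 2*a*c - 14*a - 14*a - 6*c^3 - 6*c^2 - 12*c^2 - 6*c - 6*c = 84*a^3 + a^2*(106*c + 56) + a*(16*c^2 - 18*c - 28) - 6*c^3 - 18*c^2 - 12*c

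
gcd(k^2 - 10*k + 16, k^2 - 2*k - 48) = k - 8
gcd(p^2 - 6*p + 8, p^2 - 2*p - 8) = p - 4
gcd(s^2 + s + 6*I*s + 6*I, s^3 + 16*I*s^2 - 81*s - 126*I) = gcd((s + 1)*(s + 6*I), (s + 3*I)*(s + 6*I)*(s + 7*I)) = s + 6*I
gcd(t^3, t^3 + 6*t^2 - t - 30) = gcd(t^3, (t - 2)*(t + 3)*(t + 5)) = 1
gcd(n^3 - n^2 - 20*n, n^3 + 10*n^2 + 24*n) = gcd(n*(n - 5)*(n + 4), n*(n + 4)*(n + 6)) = n^2 + 4*n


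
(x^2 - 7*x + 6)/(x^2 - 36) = (x - 1)/(x + 6)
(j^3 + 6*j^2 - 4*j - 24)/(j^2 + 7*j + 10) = (j^2 + 4*j - 12)/(j + 5)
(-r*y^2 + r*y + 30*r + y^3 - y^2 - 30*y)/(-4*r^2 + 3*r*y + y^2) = (y^2 - y - 30)/(4*r + y)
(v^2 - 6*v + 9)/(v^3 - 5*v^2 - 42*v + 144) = (v - 3)/(v^2 - 2*v - 48)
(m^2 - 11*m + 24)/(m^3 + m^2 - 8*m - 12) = (m - 8)/(m^2 + 4*m + 4)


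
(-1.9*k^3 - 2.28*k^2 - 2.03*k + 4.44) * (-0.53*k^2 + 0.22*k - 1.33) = 1.007*k^5 + 0.7904*k^4 + 3.1013*k^3 + 0.2326*k^2 + 3.6767*k - 5.9052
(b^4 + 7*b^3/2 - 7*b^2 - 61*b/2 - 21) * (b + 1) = b^5 + 9*b^4/2 - 7*b^3/2 - 75*b^2/2 - 103*b/2 - 21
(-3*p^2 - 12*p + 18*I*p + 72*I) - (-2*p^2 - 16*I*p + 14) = -p^2 - 12*p + 34*I*p - 14 + 72*I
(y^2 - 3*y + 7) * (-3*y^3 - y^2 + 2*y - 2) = -3*y^5 + 8*y^4 - 16*y^3 - 15*y^2 + 20*y - 14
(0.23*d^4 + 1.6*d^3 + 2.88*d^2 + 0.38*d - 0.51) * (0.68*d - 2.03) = 0.1564*d^5 + 0.6211*d^4 - 1.2896*d^3 - 5.588*d^2 - 1.1182*d + 1.0353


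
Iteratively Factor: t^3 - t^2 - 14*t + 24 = (t - 3)*(t^2 + 2*t - 8) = (t - 3)*(t - 2)*(t + 4)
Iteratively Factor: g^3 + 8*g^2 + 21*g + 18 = (g + 3)*(g^2 + 5*g + 6) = (g + 2)*(g + 3)*(g + 3)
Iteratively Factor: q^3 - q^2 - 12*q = (q - 4)*(q^2 + 3*q) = (q - 4)*(q + 3)*(q)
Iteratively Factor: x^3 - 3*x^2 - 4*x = (x)*(x^2 - 3*x - 4) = x*(x - 4)*(x + 1)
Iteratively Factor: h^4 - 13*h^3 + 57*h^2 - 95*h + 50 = (h - 2)*(h^3 - 11*h^2 + 35*h - 25) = (h - 5)*(h - 2)*(h^2 - 6*h + 5) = (h - 5)*(h - 2)*(h - 1)*(h - 5)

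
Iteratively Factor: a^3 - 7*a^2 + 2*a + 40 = (a - 4)*(a^2 - 3*a - 10) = (a - 5)*(a - 4)*(a + 2)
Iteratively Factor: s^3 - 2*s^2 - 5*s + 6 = (s - 1)*(s^2 - s - 6) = (s - 1)*(s + 2)*(s - 3)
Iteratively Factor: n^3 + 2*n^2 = (n)*(n^2 + 2*n) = n^2*(n + 2)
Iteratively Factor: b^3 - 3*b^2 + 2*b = (b - 1)*(b^2 - 2*b) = (b - 2)*(b - 1)*(b)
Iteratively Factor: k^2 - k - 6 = (k - 3)*(k + 2)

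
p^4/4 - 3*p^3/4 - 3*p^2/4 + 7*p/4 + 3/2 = (p/4 + 1/4)*(p - 3)*(p - 2)*(p + 1)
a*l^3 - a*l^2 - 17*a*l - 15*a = (l - 5)*(l + 3)*(a*l + a)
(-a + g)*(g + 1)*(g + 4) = -a*g^2 - 5*a*g - 4*a + g^3 + 5*g^2 + 4*g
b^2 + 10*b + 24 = (b + 4)*(b + 6)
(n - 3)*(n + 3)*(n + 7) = n^3 + 7*n^2 - 9*n - 63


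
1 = 1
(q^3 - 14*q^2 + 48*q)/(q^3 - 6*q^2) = (q - 8)/q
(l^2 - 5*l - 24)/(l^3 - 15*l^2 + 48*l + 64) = (l + 3)/(l^2 - 7*l - 8)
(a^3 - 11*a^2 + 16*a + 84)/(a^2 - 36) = (a^2 - 5*a - 14)/(a + 6)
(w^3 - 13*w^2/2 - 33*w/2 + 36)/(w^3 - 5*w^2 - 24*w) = (w - 3/2)/w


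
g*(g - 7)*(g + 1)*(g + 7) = g^4 + g^3 - 49*g^2 - 49*g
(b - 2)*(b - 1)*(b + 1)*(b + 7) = b^4 + 5*b^3 - 15*b^2 - 5*b + 14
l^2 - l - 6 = (l - 3)*(l + 2)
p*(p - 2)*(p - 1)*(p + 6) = p^4 + 3*p^3 - 16*p^2 + 12*p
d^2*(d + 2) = d^3 + 2*d^2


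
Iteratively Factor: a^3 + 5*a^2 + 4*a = (a + 4)*(a^2 + a) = a*(a + 4)*(a + 1)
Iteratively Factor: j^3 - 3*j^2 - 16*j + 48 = (j + 4)*(j^2 - 7*j + 12) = (j - 4)*(j + 4)*(j - 3)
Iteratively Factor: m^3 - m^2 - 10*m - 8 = (m - 4)*(m^2 + 3*m + 2) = (m - 4)*(m + 1)*(m + 2)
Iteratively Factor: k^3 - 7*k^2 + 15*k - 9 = (k - 3)*(k^2 - 4*k + 3) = (k - 3)^2*(k - 1)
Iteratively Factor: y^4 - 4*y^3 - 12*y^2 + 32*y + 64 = (y - 4)*(y^3 - 12*y - 16) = (y - 4)*(y + 2)*(y^2 - 2*y - 8) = (y - 4)^2*(y + 2)*(y + 2)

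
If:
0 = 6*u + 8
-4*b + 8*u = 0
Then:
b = -8/3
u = -4/3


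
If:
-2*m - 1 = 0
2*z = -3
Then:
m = -1/2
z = -3/2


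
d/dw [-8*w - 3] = -8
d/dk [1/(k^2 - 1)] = -2*k/(k^2 - 1)^2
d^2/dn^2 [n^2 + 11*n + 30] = 2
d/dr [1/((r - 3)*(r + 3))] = -2*r/(r^4 - 18*r^2 + 81)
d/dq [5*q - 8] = 5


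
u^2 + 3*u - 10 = (u - 2)*(u + 5)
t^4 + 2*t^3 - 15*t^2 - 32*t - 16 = (t - 4)*(t + 1)^2*(t + 4)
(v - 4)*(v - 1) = v^2 - 5*v + 4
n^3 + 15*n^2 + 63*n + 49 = (n + 1)*(n + 7)^2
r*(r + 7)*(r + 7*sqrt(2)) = r^3 + 7*r^2 + 7*sqrt(2)*r^2 + 49*sqrt(2)*r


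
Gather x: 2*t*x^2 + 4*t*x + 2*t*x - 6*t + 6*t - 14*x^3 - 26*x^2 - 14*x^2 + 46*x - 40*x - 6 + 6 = -14*x^3 + x^2*(2*t - 40) + x*(6*t + 6)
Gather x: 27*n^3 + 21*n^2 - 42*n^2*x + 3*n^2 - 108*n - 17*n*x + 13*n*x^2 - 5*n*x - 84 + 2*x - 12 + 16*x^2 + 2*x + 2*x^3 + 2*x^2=27*n^3 + 24*n^2 - 108*n + 2*x^3 + x^2*(13*n + 18) + x*(-42*n^2 - 22*n + 4) - 96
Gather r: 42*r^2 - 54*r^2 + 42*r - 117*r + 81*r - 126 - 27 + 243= -12*r^2 + 6*r + 90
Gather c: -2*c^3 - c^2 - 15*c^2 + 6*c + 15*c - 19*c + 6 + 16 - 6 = -2*c^3 - 16*c^2 + 2*c + 16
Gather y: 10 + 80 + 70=160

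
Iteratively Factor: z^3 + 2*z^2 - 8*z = (z)*(z^2 + 2*z - 8) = z*(z - 2)*(z + 4)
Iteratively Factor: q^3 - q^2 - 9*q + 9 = (q - 1)*(q^2 - 9) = (q - 3)*(q - 1)*(q + 3)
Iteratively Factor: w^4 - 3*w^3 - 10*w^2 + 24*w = (w + 3)*(w^3 - 6*w^2 + 8*w) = w*(w + 3)*(w^2 - 6*w + 8) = w*(w - 2)*(w + 3)*(w - 4)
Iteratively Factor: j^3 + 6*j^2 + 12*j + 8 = (j + 2)*(j^2 + 4*j + 4) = (j + 2)^2*(j + 2)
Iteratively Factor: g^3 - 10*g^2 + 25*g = (g - 5)*(g^2 - 5*g) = (g - 5)^2*(g)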